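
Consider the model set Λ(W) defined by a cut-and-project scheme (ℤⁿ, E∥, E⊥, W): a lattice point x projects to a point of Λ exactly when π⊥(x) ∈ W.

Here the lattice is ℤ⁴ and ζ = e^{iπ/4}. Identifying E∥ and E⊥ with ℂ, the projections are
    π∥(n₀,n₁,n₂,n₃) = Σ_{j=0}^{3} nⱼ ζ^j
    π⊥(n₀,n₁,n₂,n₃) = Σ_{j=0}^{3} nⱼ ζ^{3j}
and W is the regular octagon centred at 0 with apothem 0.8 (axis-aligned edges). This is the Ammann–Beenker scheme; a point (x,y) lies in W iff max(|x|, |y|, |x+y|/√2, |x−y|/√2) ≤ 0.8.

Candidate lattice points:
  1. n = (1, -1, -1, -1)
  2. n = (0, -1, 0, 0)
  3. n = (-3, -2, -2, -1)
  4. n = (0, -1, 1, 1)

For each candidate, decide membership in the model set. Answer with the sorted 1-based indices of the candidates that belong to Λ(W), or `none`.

With ζ = e^{iπ/4} the internal vectors are ζ^0,ζ^3,ζ^6,ζ^9.
#1 (1, -1, -1, -1): internal (1.000000, -0.414214); octagon support 1.000000 vs apothem 0.8 → ∉ W
#2 (0, -1, 0, 0): internal (0.707107, -0.707107); octagon support 1.000000 vs apothem 0.8 → ∉ W
#3 (-3, -2, -2, -1): internal (-2.292893, -0.121320); octagon support 2.292893 vs apothem 0.8 → ∉ W
#4 (0, -1, 1, 1): internal (1.414214, -1.000000); octagon support 1.707107 vs apothem 0.8 → ∉ W

none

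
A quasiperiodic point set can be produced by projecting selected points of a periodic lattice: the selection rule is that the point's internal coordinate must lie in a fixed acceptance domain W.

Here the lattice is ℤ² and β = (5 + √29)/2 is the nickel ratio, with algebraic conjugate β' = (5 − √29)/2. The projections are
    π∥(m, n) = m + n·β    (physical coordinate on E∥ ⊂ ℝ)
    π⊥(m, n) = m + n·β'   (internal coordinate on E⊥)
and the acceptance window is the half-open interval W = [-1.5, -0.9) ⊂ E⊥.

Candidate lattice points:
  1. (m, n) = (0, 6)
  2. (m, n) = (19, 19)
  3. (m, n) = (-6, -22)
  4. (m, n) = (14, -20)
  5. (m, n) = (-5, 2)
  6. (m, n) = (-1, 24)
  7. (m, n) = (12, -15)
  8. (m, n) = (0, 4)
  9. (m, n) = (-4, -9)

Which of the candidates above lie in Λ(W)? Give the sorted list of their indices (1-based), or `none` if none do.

Compute β' = (5−√29)/2 = -0.1926, so π⊥(m,n) = m -0.1926·n.
#1 (0,6): internal coord 0 + (6)·β' = -1.1555; -1.1555 ∈ [-1.5, -0.9) → IN Λ
#2 (19,19): internal coord 19 + (19)·β' = +15.3409; +15.3409 ∉ [-1.5, -0.9) → out
#3 (-6,-22): internal coord -6 + (-22)·β' = -1.7632; -1.7632 ∉ [-1.5, -0.9) → out
#4 (14,-20): internal coord 14 + (-20)·β' = +17.8516; +17.8516 ∉ [-1.5, -0.9) → out
#5 (-5,2): internal coord -5 + (2)·β' = -5.3852; -5.3852 ∉ [-1.5, -0.9) → out
#6 (-1,24): internal coord -1 + (24)·β' = -5.6220; -5.6220 ∉ [-1.5, -0.9) → out
#7 (12,-15): internal coord 12 + (-15)·β' = +14.8887; +14.8887 ∉ [-1.5, -0.9) → out
#8 (0,4): internal coord 0 + (4)·β' = -0.7703; -0.7703 ∉ [-1.5, -0.9) → out
#9 (-4,-9): internal coord -4 + (-9)·β' = -2.2668; -2.2668 ∉ [-1.5, -0.9) → out

1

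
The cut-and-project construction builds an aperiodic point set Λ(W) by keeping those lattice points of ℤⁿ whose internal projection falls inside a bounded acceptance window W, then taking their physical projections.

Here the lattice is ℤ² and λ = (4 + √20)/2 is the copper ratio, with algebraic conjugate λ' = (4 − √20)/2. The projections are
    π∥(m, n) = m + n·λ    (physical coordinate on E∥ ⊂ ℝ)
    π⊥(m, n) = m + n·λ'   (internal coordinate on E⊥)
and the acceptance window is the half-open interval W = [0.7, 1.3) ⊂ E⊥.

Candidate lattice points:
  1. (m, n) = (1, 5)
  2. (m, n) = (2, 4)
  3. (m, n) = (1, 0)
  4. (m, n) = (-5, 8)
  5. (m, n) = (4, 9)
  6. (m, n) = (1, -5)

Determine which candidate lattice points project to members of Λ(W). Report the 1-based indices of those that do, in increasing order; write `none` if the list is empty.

2, 3

Compute λ' = (4−√20)/2 = -0.236068, so π⊥(m,n) = m -0.236068·n.
candidate 1: (m,n)=(1,5) → π∥ = 1+5·λ ≈ 22.180340, π⊥ = 1+5·λ' ≈ -0.180340 ∉ [0.7, 1.3) ⇒ out
candidate 2: (m,n)=(2,4) → π∥ = 2+4·λ ≈ 18.944272, π⊥ = 2+4·λ' ≈ 1.055728 ∈ [0.7, 1.3) ⇒ IN Λ
candidate 3: (m,n)=(1,0) → π∥ = 1+0·λ ≈ 1.000000, π⊥ = 1+0·λ' ≈ 1.000000 ∈ [0.7, 1.3) ⇒ IN Λ
candidate 4: (m,n)=(-5,8) → π∥ = -5+8·λ ≈ 28.888544, π⊥ = -5+8·λ' ≈ -6.888544 ∉ [0.7, 1.3) ⇒ out
candidate 5: (m,n)=(4,9) → π∥ = 4+9·λ ≈ 42.124612, π⊥ = 4+9·λ' ≈ 1.875388 ∉ [0.7, 1.3) ⇒ out
candidate 6: (m,n)=(1,-5) → π∥ = 1-5·λ ≈ -20.180340, π⊥ = 1-5·λ' ≈ 2.180340 ∉ [0.7, 1.3) ⇒ out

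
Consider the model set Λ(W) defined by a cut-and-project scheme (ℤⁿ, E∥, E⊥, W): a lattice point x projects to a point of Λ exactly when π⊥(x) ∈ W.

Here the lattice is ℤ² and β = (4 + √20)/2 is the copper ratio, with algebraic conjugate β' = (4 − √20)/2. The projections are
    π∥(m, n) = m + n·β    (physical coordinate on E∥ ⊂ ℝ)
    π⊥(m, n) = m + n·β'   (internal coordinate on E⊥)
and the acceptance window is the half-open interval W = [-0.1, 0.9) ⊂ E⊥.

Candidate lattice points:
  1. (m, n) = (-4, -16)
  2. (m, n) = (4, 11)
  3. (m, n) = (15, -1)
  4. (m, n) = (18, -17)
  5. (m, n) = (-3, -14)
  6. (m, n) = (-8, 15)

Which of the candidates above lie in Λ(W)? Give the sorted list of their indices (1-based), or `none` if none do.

5

β' = (4−√20)/2 ≈ -0.23607.
[1] lift (-4,-16): star map gives -0.22291; window check -0.1 ≤ -0.22291 < 0.9 is false → out
[2] lift (4,11): star map gives 1.40325; window check -0.1 ≤ 1.40325 < 0.9 is false → out
[3] lift (15,-1): star map gives 15.23607; window check -0.1 ≤ 15.23607 < 0.9 is false → out
[4] lift (18,-17): star map gives 22.01316; window check -0.1 ≤ 22.01316 < 0.9 is false → out
[5] lift (-3,-14): star map gives 0.30495; window check -0.1 ≤ 0.30495 < 0.9 is true → IN Λ
[6] lift (-8,15): star map gives -11.54102; window check -0.1 ≤ -11.54102 < 0.9 is false → out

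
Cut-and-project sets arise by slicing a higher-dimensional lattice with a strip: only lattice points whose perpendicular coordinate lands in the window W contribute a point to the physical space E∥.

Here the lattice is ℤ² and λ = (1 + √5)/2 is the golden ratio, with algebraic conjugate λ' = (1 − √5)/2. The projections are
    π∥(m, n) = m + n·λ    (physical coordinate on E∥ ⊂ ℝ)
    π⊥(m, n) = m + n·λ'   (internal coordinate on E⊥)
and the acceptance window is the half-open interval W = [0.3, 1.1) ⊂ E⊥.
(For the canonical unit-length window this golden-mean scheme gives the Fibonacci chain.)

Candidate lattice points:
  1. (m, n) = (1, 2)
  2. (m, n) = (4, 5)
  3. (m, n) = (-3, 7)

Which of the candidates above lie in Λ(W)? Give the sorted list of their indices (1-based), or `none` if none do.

2

Numerically λ ≈ 1.61803 and λ' = −1/λ ≈ -0.61803.
candidate 1: (m,n)=(1,2) → π∥ = 1+2·λ ≈ 4.23607, π⊥ = 1+2·λ' ≈ -0.23607 ∉ [0.3, 1.1) ⇒ out
candidate 2: (m,n)=(4,5) → π∥ = 4+5·λ ≈ 12.09017, π⊥ = 4+5·λ' ≈ 0.90983 ∈ [0.3, 1.1) ⇒ IN Λ
candidate 3: (m,n)=(-3,7) → π∥ = -3+7·λ ≈ 8.32624, π⊥ = -3+7·λ' ≈ -7.32624 ∉ [0.3, 1.1) ⇒ out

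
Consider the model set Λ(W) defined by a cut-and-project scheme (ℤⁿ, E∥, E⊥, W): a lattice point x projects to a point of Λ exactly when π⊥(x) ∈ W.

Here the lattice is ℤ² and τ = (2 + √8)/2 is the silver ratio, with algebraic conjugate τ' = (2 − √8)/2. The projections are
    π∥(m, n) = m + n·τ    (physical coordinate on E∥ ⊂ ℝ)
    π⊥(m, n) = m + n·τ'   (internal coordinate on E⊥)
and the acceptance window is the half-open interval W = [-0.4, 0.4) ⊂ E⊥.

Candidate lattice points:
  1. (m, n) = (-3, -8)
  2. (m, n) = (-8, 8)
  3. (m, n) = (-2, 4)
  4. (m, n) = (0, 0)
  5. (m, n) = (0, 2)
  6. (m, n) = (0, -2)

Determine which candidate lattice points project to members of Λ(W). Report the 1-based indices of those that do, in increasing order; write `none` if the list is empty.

1, 4

τ' = (2−√8)/2 ≈ -0.414214.
candidate 1: (m,n)=(-3,-8) → π∥ = -3-8·τ ≈ -22.313708, π⊥ = -3-8·τ' ≈ 0.313708 ∈ [-0.4, 0.4) ⇒ IN Λ
candidate 2: (m,n)=(-8,8) → π∥ = -8+8·τ ≈ 11.313708, π⊥ = -8+8·τ' ≈ -11.313708 ∉ [-0.4, 0.4) ⇒ out
candidate 3: (m,n)=(-2,4) → π∥ = -2+4·τ ≈ 7.656854, π⊥ = -2+4·τ' ≈ -3.656854 ∉ [-0.4, 0.4) ⇒ out
candidate 4: (m,n)=(0,0) → π∥ = 0+0·τ ≈ 0.000000, π⊥ = 0+0·τ' ≈ 0.000000 ∈ [-0.4, 0.4) ⇒ IN Λ
candidate 5: (m,n)=(0,2) → π∥ = 0+2·τ ≈ 4.828427, π⊥ = 0+2·τ' ≈ -0.828427 ∉ [-0.4, 0.4) ⇒ out
candidate 6: (m,n)=(0,-2) → π∥ = 0-2·τ ≈ -4.828427, π⊥ = 0-2·τ' ≈ 0.828427 ∉ [-0.4, 0.4) ⇒ out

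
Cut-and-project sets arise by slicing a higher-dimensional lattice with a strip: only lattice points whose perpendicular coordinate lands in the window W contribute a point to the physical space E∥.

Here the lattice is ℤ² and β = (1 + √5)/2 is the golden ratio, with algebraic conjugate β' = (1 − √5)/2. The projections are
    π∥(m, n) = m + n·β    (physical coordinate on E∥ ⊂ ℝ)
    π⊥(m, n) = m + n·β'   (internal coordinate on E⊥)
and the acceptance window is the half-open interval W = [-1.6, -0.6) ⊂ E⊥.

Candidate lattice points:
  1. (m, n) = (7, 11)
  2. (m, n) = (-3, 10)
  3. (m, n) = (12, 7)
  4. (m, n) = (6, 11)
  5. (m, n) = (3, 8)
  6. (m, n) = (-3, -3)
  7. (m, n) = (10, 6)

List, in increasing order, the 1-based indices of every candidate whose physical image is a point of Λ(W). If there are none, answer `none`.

Compute β' = (1−√5)/2 = -0.6180, so π⊥(m,n) = m -0.6180·n.
#1 (7,11): internal coord 7 + (11)·β' = +0.2016; +0.2016 ∉ [-1.6, -0.6) → out
#2 (-3,10): internal coord -3 + (10)·β' = -9.1803; -9.1803 ∉ [-1.6, -0.6) → out
#3 (12,7): internal coord 12 + (7)·β' = +7.6738; +7.6738 ∉ [-1.6, -0.6) → out
#4 (6,11): internal coord 6 + (11)·β' = -0.7984; -0.7984 ∈ [-1.6, -0.6) → IN Λ
#5 (3,8): internal coord 3 + (8)·β' = -1.9443; -1.9443 ∉ [-1.6, -0.6) → out
#6 (-3,-3): internal coord -3 + (-3)·β' = -1.1459; -1.1459 ∈ [-1.6, -0.6) → IN Λ
#7 (10,6): internal coord 10 + (6)·β' = +6.2918; +6.2918 ∉ [-1.6, -0.6) → out

4, 6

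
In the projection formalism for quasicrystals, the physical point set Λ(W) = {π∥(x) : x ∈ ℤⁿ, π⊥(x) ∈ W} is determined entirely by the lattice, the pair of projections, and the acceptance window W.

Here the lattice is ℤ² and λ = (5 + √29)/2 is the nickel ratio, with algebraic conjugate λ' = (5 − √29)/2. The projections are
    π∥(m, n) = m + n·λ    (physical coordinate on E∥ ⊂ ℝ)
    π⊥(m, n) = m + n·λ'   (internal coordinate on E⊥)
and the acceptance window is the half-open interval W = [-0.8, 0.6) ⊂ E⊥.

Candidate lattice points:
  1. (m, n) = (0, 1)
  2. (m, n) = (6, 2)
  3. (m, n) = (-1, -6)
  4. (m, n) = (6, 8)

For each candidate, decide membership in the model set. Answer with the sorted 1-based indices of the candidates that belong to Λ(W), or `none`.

Compute λ' = (5−√29)/2 = -0.1926, so π⊥(m,n) = m -0.1926·n.
candidate 1: (m,n)=(0,1) → π∥ = 0+1·λ ≈ 5.1926, π⊥ = 0+1·λ' ≈ -0.1926 ∈ [-0.8, 0.6) ⇒ IN Λ
candidate 2: (m,n)=(6,2) → π∥ = 6+2·λ ≈ 16.3852, π⊥ = 6+2·λ' ≈ 5.6148 ∉ [-0.8, 0.6) ⇒ out
candidate 3: (m,n)=(-1,-6) → π∥ = -1-6·λ ≈ -32.1555, π⊥ = -1-6·λ' ≈ 0.1555 ∈ [-0.8, 0.6) ⇒ IN Λ
candidate 4: (m,n)=(6,8) → π∥ = 6+8·λ ≈ 47.5407, π⊥ = 6+8·λ' ≈ 4.4593 ∉ [-0.8, 0.6) ⇒ out

1, 3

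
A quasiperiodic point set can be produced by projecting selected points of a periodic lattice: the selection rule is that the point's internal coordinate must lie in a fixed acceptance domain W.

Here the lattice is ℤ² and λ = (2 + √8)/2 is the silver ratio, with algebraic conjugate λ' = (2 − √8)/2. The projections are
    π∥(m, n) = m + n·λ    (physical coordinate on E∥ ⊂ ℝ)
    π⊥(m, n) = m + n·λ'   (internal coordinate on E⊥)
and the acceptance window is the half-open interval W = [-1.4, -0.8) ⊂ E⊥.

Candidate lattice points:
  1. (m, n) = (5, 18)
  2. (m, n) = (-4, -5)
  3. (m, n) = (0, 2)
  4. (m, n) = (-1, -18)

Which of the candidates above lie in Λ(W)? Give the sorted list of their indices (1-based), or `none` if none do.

3

Numerically λ ≈ 2.4142 and λ' = −1/λ ≈ -0.4142.
[1] lift (5,18): star map gives -2.4558; window check -1.4 ≤ -2.4558 < -0.8 is false → out
[2] lift (-4,-5): star map gives -1.9289; window check -1.4 ≤ -1.9289 < -0.8 is false → out
[3] lift (0,2): star map gives -0.8284; window check -1.4 ≤ -0.8284 < -0.8 is true → IN Λ
[4] lift (-1,-18): star map gives 6.4558; window check -1.4 ≤ 6.4558 < -0.8 is false → out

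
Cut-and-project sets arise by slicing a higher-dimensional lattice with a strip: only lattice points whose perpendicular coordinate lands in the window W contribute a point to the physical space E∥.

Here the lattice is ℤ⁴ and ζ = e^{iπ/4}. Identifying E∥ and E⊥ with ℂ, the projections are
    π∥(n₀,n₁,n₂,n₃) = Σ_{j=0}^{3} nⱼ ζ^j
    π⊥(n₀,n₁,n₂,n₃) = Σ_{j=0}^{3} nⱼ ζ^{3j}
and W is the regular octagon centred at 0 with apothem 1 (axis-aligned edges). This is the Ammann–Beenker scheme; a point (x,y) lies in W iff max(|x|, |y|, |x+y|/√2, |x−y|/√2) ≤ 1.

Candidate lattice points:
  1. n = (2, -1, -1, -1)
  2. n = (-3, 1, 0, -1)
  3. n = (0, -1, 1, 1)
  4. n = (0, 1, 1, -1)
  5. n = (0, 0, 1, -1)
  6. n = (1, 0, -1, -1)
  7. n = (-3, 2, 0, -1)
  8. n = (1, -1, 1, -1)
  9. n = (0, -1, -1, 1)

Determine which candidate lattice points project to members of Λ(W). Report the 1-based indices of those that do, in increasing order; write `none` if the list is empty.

6

Internal map: ζ^{3j} for j=0..3 gives (1,0), (−√2/2,√2/2), (0,−1), (√2/2,√2/2).
candidate 1: n = (2, -1, -1, -1) → π⊥ ≈ (+2.000000, -0.414214); max(|x|,|y|,|x±y|/√2) = 2.000000 > 1 ⇒ ∉ W
candidate 2: n = (-3, 1, 0, -1) → π⊥ ≈ (-4.414214, +0.000000); max(|x|,|y|,|x±y|/√2) = 4.414214 > 1 ⇒ ∉ W
candidate 3: n = (0, -1, 1, 1) → π⊥ ≈ (+1.414214, -1.000000); max(|x|,|y|,|x±y|/√2) = 1.707107 > 1 ⇒ ∉ W
candidate 4: n = (0, 1, 1, -1) → π⊥ ≈ (-1.414214, -1.000000); max(|x|,|y|,|x±y|/√2) = 1.707107 > 1 ⇒ ∉ W
candidate 5: n = (0, 0, 1, -1) → π⊥ ≈ (-0.707107, -1.707107); max(|x|,|y|,|x±y|/√2) = 1.707107 > 1 ⇒ ∉ W
candidate 6: n = (1, 0, -1, -1) → π⊥ ≈ (+0.292893, +0.292893); max(|x|,|y|,|x±y|/√2) = 0.414214 ≤ 1 ⇒ ∈ W
candidate 7: n = (-3, 2, 0, -1) → π⊥ ≈ (-5.121320, +0.707107); max(|x|,|y|,|x±y|/√2) = 5.121320 > 1 ⇒ ∉ W
candidate 8: n = (1, -1, 1, -1) → π⊥ ≈ (+1.000000, -2.414214); max(|x|,|y|,|x±y|/√2) = 2.414214 > 1 ⇒ ∉ W
candidate 9: n = (0, -1, -1, 1) → π⊥ ≈ (+1.414214, +1.000000); max(|x|,|y|,|x±y|/√2) = 1.707107 > 1 ⇒ ∉ W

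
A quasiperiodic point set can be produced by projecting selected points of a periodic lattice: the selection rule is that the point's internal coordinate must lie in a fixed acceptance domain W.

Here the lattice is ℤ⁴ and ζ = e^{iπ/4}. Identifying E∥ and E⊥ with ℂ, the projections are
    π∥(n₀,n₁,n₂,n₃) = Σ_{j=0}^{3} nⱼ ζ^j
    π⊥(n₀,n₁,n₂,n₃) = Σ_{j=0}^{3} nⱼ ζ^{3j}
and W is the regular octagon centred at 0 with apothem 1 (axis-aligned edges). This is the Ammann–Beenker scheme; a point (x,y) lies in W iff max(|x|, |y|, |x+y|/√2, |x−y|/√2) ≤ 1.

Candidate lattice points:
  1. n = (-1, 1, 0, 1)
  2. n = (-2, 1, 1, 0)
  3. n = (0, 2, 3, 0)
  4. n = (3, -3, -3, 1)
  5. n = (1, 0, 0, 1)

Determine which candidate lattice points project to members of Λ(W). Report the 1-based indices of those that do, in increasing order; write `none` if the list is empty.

none

With ζ = e^{iπ/4} the internal vectors are ζ^0,ζ^3,ζ^6,ζ^9.
#1 (-1, 1, 0, 1): internal (-1.0000, 1.4142); octagon support 1.7071 vs apothem 1 → ∉ W
#2 (-2, 1, 1, 0): internal (-2.7071, -0.2929); octagon support 2.7071 vs apothem 1 → ∉ W
#3 (0, 2, 3, 0): internal (-1.4142, -1.5858); octagon support 2.1213 vs apothem 1 → ∉ W
#4 (3, -3, -3, 1): internal (5.8284, 1.5858); octagon support 5.8284 vs apothem 1 → ∉ W
#5 (1, 0, 0, 1): internal (1.7071, 0.7071); octagon support 1.7071 vs apothem 1 → ∉ W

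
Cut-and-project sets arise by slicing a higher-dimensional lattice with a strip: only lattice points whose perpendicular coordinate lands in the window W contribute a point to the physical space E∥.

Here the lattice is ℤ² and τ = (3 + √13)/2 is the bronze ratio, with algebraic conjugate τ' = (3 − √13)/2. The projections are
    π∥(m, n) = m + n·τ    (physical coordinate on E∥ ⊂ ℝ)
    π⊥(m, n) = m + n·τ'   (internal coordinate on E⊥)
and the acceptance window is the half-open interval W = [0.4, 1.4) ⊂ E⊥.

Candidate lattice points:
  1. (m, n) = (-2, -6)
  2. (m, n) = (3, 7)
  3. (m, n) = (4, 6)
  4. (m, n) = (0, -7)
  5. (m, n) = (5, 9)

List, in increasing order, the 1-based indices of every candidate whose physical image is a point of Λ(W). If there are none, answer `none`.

2

Numerically τ ≈ 3.3028 and τ' = −1/τ ≈ -0.3028.
#1 (-2,-6): internal coord -2 + (-6)·τ' = -0.1833; -0.1833 ∉ [0.4, 1.4) → out
#2 (3,7): internal coord 3 + (7)·τ' = +0.8806; +0.8806 ∈ [0.4, 1.4) → IN Λ
#3 (4,6): internal coord 4 + (6)·τ' = +2.1833; +2.1833 ∉ [0.4, 1.4) → out
#4 (0,-7): internal coord 0 + (-7)·τ' = +2.1194; +2.1194 ∉ [0.4, 1.4) → out
#5 (5,9): internal coord 5 + (9)·τ' = +2.2750; +2.2750 ∉ [0.4, 1.4) → out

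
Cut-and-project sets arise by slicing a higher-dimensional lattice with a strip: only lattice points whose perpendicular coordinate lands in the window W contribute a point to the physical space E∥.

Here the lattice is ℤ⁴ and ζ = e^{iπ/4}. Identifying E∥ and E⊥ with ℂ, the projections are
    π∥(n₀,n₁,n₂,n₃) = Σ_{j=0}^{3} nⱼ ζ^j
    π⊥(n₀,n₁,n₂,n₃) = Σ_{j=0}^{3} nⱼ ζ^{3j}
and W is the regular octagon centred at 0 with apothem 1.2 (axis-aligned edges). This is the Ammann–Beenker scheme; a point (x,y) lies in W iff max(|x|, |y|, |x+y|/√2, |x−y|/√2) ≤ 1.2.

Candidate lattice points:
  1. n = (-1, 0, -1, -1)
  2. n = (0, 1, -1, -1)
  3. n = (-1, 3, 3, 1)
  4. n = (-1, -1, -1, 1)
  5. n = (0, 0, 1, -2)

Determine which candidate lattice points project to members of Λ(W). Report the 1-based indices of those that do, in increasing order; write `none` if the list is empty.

4

With ζ = e^{iπ/4} the internal vectors are ζ^0,ζ^3,ζ^6,ζ^9.
candidate 1: n = (-1, 0, -1, -1) → π⊥ ≈ (-1.707107, +0.292893); max(|x|,|y|,|x±y|/√2) = 1.707107 > 1.2 ⇒ ∉ W
candidate 2: n = (0, 1, -1, -1) → π⊥ ≈ (-1.414214, +1.000000); max(|x|,|y|,|x±y|/√2) = 1.707107 > 1.2 ⇒ ∉ W
candidate 3: n = (-1, 3, 3, 1) → π⊥ ≈ (-2.414214, -0.171573); max(|x|,|y|,|x±y|/√2) = 2.414214 > 1.2 ⇒ ∉ W
candidate 4: n = (-1, -1, -1, 1) → π⊥ ≈ (+0.414214, +1.000000); max(|x|,|y|,|x±y|/√2) = 1.000000 ≤ 1.2 ⇒ ∈ W
candidate 5: n = (0, 0, 1, -2) → π⊥ ≈ (-1.414214, -2.414214); max(|x|,|y|,|x±y|/√2) = 2.707107 > 1.2 ⇒ ∉ W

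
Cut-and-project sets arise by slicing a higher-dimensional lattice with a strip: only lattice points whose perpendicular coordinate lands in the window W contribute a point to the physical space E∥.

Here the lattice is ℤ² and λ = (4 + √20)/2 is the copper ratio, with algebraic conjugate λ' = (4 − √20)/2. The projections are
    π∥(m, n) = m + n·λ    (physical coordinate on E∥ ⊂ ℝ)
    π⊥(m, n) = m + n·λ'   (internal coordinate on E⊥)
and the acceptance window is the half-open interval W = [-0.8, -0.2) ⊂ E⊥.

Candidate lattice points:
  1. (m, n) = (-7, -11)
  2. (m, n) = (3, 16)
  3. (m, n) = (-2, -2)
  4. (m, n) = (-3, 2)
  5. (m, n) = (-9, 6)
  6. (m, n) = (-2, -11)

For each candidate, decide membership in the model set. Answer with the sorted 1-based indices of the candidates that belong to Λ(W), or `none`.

2

λ' = (4−√20)/2 ≈ -0.23607.
[1] lift (-7,-11): star map gives -4.40325; window check -0.8 ≤ -4.40325 < -0.2 is false → out
[2] lift (3,16): star map gives -0.77709; window check -0.8 ≤ -0.77709 < -0.2 is true → IN Λ
[3] lift (-2,-2): star map gives -1.52786; window check -0.8 ≤ -1.52786 < -0.2 is false → out
[4] lift (-3,2): star map gives -3.47214; window check -0.8 ≤ -3.47214 < -0.2 is false → out
[5] lift (-9,6): star map gives -10.41641; window check -0.8 ≤ -10.41641 < -0.2 is false → out
[6] lift (-2,-11): star map gives 0.59675; window check -0.8 ≤ 0.59675 < -0.2 is false → out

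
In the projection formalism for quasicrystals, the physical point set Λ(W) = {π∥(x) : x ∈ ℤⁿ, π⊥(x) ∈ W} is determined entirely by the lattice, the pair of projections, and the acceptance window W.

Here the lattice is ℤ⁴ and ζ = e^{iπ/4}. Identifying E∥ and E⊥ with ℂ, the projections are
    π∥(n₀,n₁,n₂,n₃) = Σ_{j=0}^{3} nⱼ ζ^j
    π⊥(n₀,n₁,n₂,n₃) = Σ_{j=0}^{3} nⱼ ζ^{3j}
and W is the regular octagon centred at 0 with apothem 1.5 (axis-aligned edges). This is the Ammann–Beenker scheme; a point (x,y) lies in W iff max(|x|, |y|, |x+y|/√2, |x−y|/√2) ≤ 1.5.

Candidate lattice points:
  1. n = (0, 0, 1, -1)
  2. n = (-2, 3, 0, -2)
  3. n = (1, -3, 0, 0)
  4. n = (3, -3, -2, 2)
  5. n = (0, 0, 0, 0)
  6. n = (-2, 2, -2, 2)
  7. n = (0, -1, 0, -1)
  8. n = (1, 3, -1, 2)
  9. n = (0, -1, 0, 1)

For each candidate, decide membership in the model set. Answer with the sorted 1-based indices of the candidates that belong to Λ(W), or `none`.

π⊥(n) = n₀ + n₁ζ³ + n₂ζ⁶ + n₃ζ⁹ where ζ = e^{iπ/4}.
candidate 1: n = (0, 0, 1, -1) → π⊥ ≈ (-0.707107, -1.707107); max(|x|,|y|,|x±y|/√2) = 1.707107 > 1.5 ⇒ ∉ W
candidate 2: n = (-2, 3, 0, -2) → π⊥ ≈ (-5.535534, +0.707107); max(|x|,|y|,|x±y|/√2) = 5.535534 > 1.5 ⇒ ∉ W
candidate 3: n = (1, -3, 0, 0) → π⊥ ≈ (+3.121320, -2.121320); max(|x|,|y|,|x±y|/√2) = 3.707107 > 1.5 ⇒ ∉ W
candidate 4: n = (3, -3, -2, 2) → π⊥ ≈ (+6.535534, +1.292893); max(|x|,|y|,|x±y|/√2) = 6.535534 > 1.5 ⇒ ∉ W
candidate 5: n = (0, 0, 0, 0) → π⊥ ≈ (+0.000000, +0.000000); max(|x|,|y|,|x±y|/√2) = 0.000000 ≤ 1.5 ⇒ ∈ W
candidate 6: n = (-2, 2, -2, 2) → π⊥ ≈ (-2.000000, +4.828427); max(|x|,|y|,|x±y|/√2) = 4.828427 > 1.5 ⇒ ∉ W
candidate 7: n = (0, -1, 0, -1) → π⊥ ≈ (+0.000000, -1.414214); max(|x|,|y|,|x±y|/√2) = 1.414214 ≤ 1.5 ⇒ ∈ W
candidate 8: n = (1, 3, -1, 2) → π⊥ ≈ (+0.292893, +4.535534); max(|x|,|y|,|x±y|/√2) = 4.535534 > 1.5 ⇒ ∉ W
candidate 9: n = (0, -1, 0, 1) → π⊥ ≈ (+1.414214, +0.000000); max(|x|,|y|,|x±y|/√2) = 1.414214 ≤ 1.5 ⇒ ∈ W

5, 7, 9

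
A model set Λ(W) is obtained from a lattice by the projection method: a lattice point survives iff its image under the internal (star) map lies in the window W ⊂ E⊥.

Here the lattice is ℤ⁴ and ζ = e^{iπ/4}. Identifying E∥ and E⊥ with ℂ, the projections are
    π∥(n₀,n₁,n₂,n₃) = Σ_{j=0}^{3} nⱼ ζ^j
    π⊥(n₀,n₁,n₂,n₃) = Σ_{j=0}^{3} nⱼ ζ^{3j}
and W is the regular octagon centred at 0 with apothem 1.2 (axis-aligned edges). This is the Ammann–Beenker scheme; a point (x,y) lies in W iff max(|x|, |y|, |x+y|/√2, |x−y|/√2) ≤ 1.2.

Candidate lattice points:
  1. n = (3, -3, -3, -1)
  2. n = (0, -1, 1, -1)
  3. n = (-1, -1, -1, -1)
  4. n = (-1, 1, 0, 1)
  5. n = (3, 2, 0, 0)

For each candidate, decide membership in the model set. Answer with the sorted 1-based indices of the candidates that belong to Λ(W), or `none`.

Internal map: ζ^{3j} for j=0..3 gives (1,0), (−√2/2,√2/2), (0,−1), (√2/2,√2/2).
candidate 1: n = (3, -3, -3, -1) → π⊥ ≈ (+4.4142, +0.1716); max(|x|,|y|,|x±y|/√2) = 4.4142 > 1.2 ⇒ ∉ W
candidate 2: n = (0, -1, 1, -1) → π⊥ ≈ (+0.0000, -2.4142); max(|x|,|y|,|x±y|/√2) = 2.4142 > 1.2 ⇒ ∉ W
candidate 3: n = (-1, -1, -1, -1) → π⊥ ≈ (-1.0000, -0.4142); max(|x|,|y|,|x±y|/√2) = 1.0000 ≤ 1.2 ⇒ ∈ W
candidate 4: n = (-1, 1, 0, 1) → π⊥ ≈ (-1.0000, +1.4142); max(|x|,|y|,|x±y|/√2) = 1.7071 > 1.2 ⇒ ∉ W
candidate 5: n = (3, 2, 0, 0) → π⊥ ≈ (+1.5858, +1.4142); max(|x|,|y|,|x±y|/√2) = 2.1213 > 1.2 ⇒ ∉ W

3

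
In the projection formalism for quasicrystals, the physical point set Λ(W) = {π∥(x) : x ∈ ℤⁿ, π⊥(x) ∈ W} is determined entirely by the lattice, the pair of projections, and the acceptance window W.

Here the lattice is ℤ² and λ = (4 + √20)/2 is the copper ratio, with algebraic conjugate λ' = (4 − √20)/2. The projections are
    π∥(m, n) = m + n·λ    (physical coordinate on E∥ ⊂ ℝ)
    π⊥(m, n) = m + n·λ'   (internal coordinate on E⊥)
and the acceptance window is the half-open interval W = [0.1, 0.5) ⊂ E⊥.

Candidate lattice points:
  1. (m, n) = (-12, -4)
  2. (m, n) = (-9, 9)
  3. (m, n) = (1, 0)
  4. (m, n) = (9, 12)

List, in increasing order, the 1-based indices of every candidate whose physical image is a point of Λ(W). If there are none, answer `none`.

Compute λ' = (4−√20)/2 = -0.2361, so π⊥(m,n) = m -0.2361·n.
#1 (-12,-4): internal coord -12 + (-4)·λ' = -11.0557; -11.0557 ∉ [0.1, 0.5) → out
#2 (-9,9): internal coord -9 + (9)·λ' = -11.1246; -11.1246 ∉ [0.1, 0.5) → out
#3 (1,0): internal coord 1 + (0)·λ' = +1.0000; +1.0000 ∉ [0.1, 0.5) → out
#4 (9,12): internal coord 9 + (12)·λ' = +6.1672; +6.1672 ∉ [0.1, 0.5) → out

none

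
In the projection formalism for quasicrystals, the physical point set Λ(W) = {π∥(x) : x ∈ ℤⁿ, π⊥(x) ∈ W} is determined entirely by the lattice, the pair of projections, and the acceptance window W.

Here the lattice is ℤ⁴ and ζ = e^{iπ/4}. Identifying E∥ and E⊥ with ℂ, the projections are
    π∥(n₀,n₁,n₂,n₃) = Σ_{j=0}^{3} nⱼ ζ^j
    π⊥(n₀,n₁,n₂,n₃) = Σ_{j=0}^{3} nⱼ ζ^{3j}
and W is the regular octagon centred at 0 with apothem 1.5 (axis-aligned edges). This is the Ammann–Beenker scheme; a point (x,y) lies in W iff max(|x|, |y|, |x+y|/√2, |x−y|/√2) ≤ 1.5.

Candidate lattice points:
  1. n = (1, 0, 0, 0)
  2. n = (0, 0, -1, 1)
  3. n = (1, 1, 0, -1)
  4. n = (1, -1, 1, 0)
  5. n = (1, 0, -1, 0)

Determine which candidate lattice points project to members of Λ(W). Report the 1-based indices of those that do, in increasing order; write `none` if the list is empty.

1, 3, 5

With ζ = e^{iπ/4} the internal vectors are ζ^0,ζ^3,ζ^6,ζ^9.
#1 (1, 0, 0, 0): internal (1.000000, 0.000000); octagon support 1.000000 vs apothem 1.5 → ∈ W
#2 (0, 0, -1, 1): internal (0.707107, 1.707107); octagon support 1.707107 vs apothem 1.5 → ∉ W
#3 (1, 1, 0, -1): internal (-0.414214, 0.000000); octagon support 0.414214 vs apothem 1.5 → ∈ W
#4 (1, -1, 1, 0): internal (1.707107, -1.707107); octagon support 2.414214 vs apothem 1.5 → ∉ W
#5 (1, 0, -1, 0): internal (1.000000, 1.000000); octagon support 1.414214 vs apothem 1.5 → ∈ W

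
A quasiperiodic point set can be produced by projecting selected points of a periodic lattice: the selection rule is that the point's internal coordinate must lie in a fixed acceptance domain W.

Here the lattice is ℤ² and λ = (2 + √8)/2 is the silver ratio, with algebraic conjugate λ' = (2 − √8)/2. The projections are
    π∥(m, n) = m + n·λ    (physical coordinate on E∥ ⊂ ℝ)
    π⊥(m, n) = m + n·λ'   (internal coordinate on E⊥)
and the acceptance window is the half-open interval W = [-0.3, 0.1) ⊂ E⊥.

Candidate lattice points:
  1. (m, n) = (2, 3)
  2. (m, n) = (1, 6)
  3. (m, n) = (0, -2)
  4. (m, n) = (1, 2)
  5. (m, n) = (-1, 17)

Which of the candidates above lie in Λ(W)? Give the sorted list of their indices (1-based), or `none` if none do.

none

λ' = (2−√8)/2 ≈ -0.414214.
candidate 1: (m,n)=(2,3) → π∥ = 2+3·λ ≈ 9.242641, π⊥ = 2+3·λ' ≈ 0.757359 ∉ [-0.3, 0.1) ⇒ out
candidate 2: (m,n)=(1,6) → π∥ = 1+6·λ ≈ 15.485281, π⊥ = 1+6·λ' ≈ -1.485281 ∉ [-0.3, 0.1) ⇒ out
candidate 3: (m,n)=(0,-2) → π∥ = 0-2·λ ≈ -4.828427, π⊥ = 0-2·λ' ≈ 0.828427 ∉ [-0.3, 0.1) ⇒ out
candidate 4: (m,n)=(1,2) → π∥ = 1+2·λ ≈ 5.828427, π⊥ = 1+2·λ' ≈ 0.171573 ∉ [-0.3, 0.1) ⇒ out
candidate 5: (m,n)=(-1,17) → π∥ = -1+17·λ ≈ 40.041631, π⊥ = -1+17·λ' ≈ -8.041631 ∉ [-0.3, 0.1) ⇒ out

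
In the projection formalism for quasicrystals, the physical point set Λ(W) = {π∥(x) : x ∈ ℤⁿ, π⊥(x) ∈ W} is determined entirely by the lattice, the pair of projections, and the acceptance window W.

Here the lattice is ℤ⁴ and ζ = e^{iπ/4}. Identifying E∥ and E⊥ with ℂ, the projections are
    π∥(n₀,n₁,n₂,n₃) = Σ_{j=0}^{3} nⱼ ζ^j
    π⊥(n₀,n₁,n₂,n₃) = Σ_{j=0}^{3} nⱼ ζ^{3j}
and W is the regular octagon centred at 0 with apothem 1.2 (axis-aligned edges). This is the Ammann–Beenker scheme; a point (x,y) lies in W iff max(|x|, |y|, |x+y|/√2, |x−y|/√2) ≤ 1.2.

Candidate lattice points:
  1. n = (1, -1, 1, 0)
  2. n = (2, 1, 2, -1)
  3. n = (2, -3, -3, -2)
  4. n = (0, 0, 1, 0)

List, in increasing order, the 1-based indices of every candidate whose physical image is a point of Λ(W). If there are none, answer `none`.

4

Internal map: ζ^{3j} for j=0..3 gives (1,0), (−√2/2,√2/2), (0,−1), (√2/2,√2/2).
#1 (1, -1, 1, 0): internal (1.707107, -1.707107); octagon support 2.414214 vs apothem 1.2 → ∉ W
#2 (2, 1, 2, -1): internal (0.585786, -2.000000); octagon support 2.000000 vs apothem 1.2 → ∉ W
#3 (2, -3, -3, -2): internal (2.707107, -0.535534); octagon support 2.707107 vs apothem 1.2 → ∉ W
#4 (0, 0, 1, 0): internal (0.000000, -1.000000); octagon support 1.000000 vs apothem 1.2 → ∈ W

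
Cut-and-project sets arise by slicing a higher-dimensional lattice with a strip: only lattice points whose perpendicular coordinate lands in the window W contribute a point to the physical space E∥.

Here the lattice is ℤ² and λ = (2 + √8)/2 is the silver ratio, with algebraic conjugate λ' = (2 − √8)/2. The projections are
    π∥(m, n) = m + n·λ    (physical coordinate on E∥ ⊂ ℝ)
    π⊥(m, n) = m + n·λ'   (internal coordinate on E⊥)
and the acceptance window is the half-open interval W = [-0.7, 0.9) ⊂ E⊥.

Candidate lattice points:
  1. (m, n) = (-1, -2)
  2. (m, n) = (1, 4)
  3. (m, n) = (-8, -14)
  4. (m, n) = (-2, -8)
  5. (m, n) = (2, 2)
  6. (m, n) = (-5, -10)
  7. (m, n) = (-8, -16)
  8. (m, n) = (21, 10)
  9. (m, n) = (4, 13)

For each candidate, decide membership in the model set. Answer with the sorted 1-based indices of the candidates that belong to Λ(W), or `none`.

Compute λ' = (2−√8)/2 = -0.414214, so π⊥(m,n) = m -0.414214·n.
#1 (-1,-2): internal coord -1 + (-2)·λ' = -0.171573; -0.171573 ∈ [-0.7, 0.9) → IN Λ
#2 (1,4): internal coord 1 + (4)·λ' = -0.656854; -0.656854 ∈ [-0.7, 0.9) → IN Λ
#3 (-8,-14): internal coord -8 + (-14)·λ' = -2.201010; -2.201010 ∉ [-0.7, 0.9) → out
#4 (-2,-8): internal coord -2 + (-8)·λ' = +1.313708; +1.313708 ∉ [-0.7, 0.9) → out
#5 (2,2): internal coord 2 + (2)·λ' = +1.171573; +1.171573 ∉ [-0.7, 0.9) → out
#6 (-5,-10): internal coord -5 + (-10)·λ' = -0.857864; -0.857864 ∉ [-0.7, 0.9) → out
#7 (-8,-16): internal coord -8 + (-16)·λ' = -1.372583; -1.372583 ∉ [-0.7, 0.9) → out
#8 (21,10): internal coord 21 + (10)·λ' = +16.857864; +16.857864 ∉ [-0.7, 0.9) → out
#9 (4,13): internal coord 4 + (13)·λ' = -1.384776; -1.384776 ∉ [-0.7, 0.9) → out

1, 2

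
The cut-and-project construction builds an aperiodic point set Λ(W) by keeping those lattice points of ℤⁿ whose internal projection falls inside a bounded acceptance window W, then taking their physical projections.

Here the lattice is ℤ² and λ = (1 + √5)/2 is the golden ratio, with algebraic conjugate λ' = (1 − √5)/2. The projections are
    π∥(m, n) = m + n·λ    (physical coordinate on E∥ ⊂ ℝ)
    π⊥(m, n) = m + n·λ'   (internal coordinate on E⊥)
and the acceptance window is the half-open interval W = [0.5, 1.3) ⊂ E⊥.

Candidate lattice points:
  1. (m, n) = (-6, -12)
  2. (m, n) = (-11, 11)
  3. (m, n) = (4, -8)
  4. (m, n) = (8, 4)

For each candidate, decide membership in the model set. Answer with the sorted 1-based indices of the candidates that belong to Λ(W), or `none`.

Compute λ' = (1−√5)/2 = -0.61803, so π⊥(m,n) = m -0.61803·n.
[1] lift (-6,-12): star map gives 1.41641; window check 0.5 ≤ 1.41641 < 1.3 is false → out
[2] lift (-11,11): star map gives -17.79837; window check 0.5 ≤ -17.79837 < 1.3 is false → out
[3] lift (4,-8): star map gives 8.94427; window check 0.5 ≤ 8.94427 < 1.3 is false → out
[4] lift (8,4): star map gives 5.52786; window check 0.5 ≤ 5.52786 < 1.3 is false → out

none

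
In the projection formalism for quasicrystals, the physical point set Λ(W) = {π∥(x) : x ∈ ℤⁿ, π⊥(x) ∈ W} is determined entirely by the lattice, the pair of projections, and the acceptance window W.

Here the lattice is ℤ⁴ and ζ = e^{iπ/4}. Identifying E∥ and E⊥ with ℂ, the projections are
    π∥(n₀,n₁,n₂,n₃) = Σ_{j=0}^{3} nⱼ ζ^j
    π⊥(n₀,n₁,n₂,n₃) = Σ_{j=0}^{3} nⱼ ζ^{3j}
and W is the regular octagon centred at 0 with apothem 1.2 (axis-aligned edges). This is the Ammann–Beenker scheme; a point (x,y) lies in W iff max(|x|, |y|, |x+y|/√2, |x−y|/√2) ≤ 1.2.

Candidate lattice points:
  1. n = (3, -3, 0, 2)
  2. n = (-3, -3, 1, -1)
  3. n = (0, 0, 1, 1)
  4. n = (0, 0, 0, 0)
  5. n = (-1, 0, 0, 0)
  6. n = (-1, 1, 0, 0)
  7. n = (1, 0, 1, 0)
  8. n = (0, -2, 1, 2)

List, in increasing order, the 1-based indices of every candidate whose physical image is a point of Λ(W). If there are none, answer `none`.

Internal map: ζ^{3j} for j=0..3 gives (1,0), (−√2/2,√2/2), (0,−1), (√2/2,√2/2).
candidate 1: n = (3, -3, 0, 2) → π⊥ ≈ (+6.535534, -0.707107); max(|x|,|y|,|x±y|/√2) = 6.535534 > 1.2 ⇒ ∉ W
candidate 2: n = (-3, -3, 1, -1) → π⊥ ≈ (-1.585786, -3.828427); max(|x|,|y|,|x±y|/√2) = 3.828427 > 1.2 ⇒ ∉ W
candidate 3: n = (0, 0, 1, 1) → π⊥ ≈ (+0.707107, -0.292893); max(|x|,|y|,|x±y|/√2) = 0.707107 ≤ 1.2 ⇒ ∈ W
candidate 4: n = (0, 0, 0, 0) → π⊥ ≈ (+0.000000, +0.000000); max(|x|,|y|,|x±y|/√2) = 0.000000 ≤ 1.2 ⇒ ∈ W
candidate 5: n = (-1, 0, 0, 0) → π⊥ ≈ (-1.000000, +0.000000); max(|x|,|y|,|x±y|/√2) = 1.000000 ≤ 1.2 ⇒ ∈ W
candidate 6: n = (-1, 1, 0, 0) → π⊥ ≈ (-1.707107, +0.707107); max(|x|,|y|,|x±y|/√2) = 1.707107 > 1.2 ⇒ ∉ W
candidate 7: n = (1, 0, 1, 0) → π⊥ ≈ (+1.000000, -1.000000); max(|x|,|y|,|x±y|/√2) = 1.414214 > 1.2 ⇒ ∉ W
candidate 8: n = (0, -2, 1, 2) → π⊥ ≈ (+2.828427, -1.000000); max(|x|,|y|,|x±y|/√2) = 2.828427 > 1.2 ⇒ ∉ W

3, 4, 5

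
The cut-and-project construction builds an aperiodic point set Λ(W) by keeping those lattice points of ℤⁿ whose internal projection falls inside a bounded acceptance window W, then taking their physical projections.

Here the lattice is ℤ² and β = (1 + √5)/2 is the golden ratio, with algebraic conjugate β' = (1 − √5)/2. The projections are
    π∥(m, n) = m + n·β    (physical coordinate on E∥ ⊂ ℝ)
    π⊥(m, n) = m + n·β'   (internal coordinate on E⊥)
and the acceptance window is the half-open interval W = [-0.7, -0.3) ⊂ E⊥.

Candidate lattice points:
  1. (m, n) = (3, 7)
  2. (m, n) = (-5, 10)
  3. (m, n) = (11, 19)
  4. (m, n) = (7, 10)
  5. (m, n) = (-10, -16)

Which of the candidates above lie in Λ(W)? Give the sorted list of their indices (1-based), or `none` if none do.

none

β' = (1−√5)/2 ≈ -0.618034.
#1 (3,7): internal coord 3 + (7)·β' = -1.326238; -1.326238 ∉ [-0.7, -0.3) → out
#2 (-5,10): internal coord -5 + (10)·β' = -11.180340; -11.180340 ∉ [-0.7, -0.3) → out
#3 (11,19): internal coord 11 + (19)·β' = -0.742646; -0.742646 ∉ [-0.7, -0.3) → out
#4 (7,10): internal coord 7 + (10)·β' = +0.819660; +0.819660 ∉ [-0.7, -0.3) → out
#5 (-10,-16): internal coord -10 + (-16)·β' = -0.111456; -0.111456 ∉ [-0.7, -0.3) → out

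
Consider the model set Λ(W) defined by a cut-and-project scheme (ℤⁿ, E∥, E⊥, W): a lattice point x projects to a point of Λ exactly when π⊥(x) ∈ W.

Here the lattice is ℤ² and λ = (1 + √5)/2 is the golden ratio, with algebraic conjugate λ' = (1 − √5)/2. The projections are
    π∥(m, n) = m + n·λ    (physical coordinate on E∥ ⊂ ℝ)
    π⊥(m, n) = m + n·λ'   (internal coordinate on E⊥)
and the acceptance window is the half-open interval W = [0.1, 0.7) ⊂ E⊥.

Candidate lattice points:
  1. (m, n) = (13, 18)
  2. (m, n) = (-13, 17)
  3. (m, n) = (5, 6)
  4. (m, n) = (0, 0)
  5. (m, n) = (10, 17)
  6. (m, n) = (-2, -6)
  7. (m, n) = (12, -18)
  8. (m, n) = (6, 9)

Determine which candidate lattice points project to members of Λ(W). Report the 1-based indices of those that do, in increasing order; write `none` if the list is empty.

8

λ' = (1−√5)/2 ≈ -0.6180.
#1 (13,18): internal coord 13 + (18)·λ' = +1.8754; +1.8754 ∉ [0.1, 0.7) → out
#2 (-13,17): internal coord -13 + (17)·λ' = -23.5066; -23.5066 ∉ [0.1, 0.7) → out
#3 (5,6): internal coord 5 + (6)·λ' = +1.2918; +1.2918 ∉ [0.1, 0.7) → out
#4 (0,0): internal coord 0 + (0)·λ' = +0.0000; +0.0000 ∉ [0.1, 0.7) → out
#5 (10,17): internal coord 10 + (17)·λ' = -0.5066; -0.5066 ∉ [0.1, 0.7) → out
#6 (-2,-6): internal coord -2 + (-6)·λ' = +1.7082; +1.7082 ∉ [0.1, 0.7) → out
#7 (12,-18): internal coord 12 + (-18)·λ' = +23.1246; +23.1246 ∉ [0.1, 0.7) → out
#8 (6,9): internal coord 6 + (9)·λ' = +0.4377; +0.4377 ∈ [0.1, 0.7) → IN Λ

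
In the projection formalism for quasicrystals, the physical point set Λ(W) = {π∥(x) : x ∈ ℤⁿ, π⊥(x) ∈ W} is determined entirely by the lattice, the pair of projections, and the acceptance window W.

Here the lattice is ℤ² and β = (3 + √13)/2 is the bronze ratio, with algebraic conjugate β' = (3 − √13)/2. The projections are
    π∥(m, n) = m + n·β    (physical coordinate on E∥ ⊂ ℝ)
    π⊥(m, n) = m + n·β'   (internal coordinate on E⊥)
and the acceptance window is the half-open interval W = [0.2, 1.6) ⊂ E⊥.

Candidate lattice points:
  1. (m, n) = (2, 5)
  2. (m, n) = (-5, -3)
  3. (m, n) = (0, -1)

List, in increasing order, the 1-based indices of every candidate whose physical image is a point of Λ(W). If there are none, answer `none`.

Numerically β ≈ 3.30278 and β' = −1/β ≈ -0.30278.
#1 (2,5): internal coord 2 + (5)·β' = +0.48612; +0.48612 ∈ [0.2, 1.6) → IN Λ
#2 (-5,-3): internal coord -5 + (-3)·β' = -4.09167; -4.09167 ∉ [0.2, 1.6) → out
#3 (0,-1): internal coord 0 + (-1)·β' = +0.30278; +0.30278 ∈ [0.2, 1.6) → IN Λ

1, 3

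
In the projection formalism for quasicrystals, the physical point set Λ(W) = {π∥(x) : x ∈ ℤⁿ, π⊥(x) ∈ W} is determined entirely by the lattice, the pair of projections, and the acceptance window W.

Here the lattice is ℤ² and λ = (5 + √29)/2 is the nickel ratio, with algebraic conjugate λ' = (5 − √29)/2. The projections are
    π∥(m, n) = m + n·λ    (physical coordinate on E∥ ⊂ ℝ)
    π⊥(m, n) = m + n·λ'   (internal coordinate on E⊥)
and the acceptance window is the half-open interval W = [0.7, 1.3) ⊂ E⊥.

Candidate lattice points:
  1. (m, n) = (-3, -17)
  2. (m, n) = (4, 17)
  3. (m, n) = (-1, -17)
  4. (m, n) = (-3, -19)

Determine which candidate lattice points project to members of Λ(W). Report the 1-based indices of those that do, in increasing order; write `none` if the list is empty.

2

Compute λ' = (5−√29)/2 = -0.192582, so π⊥(m,n) = m -0.192582·n.
candidate 1: (m,n)=(-3,-17) → π∥ = -3-17·λ ≈ -91.273901, π⊥ = -3-17·λ' ≈ 0.273901 ∉ [0.7, 1.3) ⇒ out
candidate 2: (m,n)=(4,17) → π∥ = 4+17·λ ≈ 92.273901, π⊥ = 4+17·λ' ≈ 0.726099 ∈ [0.7, 1.3) ⇒ IN Λ
candidate 3: (m,n)=(-1,-17) → π∥ = -1-17·λ ≈ -89.273901, π⊥ = -1-17·λ' ≈ 2.273901 ∉ [0.7, 1.3) ⇒ out
candidate 4: (m,n)=(-3,-19) → π∥ = -3-19·λ ≈ -101.659066, π⊥ = -3-19·λ' ≈ 0.659066 ∉ [0.7, 1.3) ⇒ out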